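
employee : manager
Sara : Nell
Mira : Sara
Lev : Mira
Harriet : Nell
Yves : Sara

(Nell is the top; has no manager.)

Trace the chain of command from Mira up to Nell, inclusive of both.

Mira reports to Sara. Sara reports to Nell. Nell is at the top.

Mira -> Sara -> Nell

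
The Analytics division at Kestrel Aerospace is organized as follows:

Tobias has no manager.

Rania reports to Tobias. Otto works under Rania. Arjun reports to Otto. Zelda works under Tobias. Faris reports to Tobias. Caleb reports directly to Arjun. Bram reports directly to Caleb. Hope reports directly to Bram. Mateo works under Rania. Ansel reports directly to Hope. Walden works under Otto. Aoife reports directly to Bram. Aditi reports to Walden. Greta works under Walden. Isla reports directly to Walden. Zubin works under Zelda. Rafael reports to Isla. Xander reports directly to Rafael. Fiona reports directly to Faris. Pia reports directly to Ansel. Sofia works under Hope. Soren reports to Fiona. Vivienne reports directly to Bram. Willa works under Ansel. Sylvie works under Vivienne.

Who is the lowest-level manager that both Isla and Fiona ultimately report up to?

Isla's chain of managers is Walden, Otto, Rania, Tobias. Fiona's chain of managers is Faris, Tobias. The first manager that appears in both chains is Tobias.

Tobias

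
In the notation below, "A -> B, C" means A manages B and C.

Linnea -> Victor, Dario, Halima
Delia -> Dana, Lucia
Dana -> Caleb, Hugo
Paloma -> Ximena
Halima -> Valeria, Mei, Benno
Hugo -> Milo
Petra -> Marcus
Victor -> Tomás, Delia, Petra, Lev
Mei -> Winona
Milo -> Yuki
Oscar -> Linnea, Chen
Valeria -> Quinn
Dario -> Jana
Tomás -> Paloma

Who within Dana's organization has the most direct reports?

Dana

Direct-report counts within Dana's organization: Dana has 2; Hugo has 1; Milo has 1. The largest is 2, held by Dana.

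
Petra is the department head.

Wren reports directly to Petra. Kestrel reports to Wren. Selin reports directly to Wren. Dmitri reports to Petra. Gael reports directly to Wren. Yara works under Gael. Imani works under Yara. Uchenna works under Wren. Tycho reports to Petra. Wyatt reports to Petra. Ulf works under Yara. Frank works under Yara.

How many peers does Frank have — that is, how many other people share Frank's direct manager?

Frank reports to Yara. Yara's other direct reports are Imani, Ulf — 2 peers.

2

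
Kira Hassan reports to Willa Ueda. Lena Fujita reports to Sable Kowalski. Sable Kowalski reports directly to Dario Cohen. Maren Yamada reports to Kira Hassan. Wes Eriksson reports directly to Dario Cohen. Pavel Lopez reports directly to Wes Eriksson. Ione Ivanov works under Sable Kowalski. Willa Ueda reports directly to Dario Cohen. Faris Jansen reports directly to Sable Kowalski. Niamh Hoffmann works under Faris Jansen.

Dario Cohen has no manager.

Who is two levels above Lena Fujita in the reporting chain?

Dario Cohen

Lena Fujita reports to Sable Kowalski, and Sable Kowalski reports to Dario Cohen. So Lena Fujita's skip-level manager is Dario Cohen.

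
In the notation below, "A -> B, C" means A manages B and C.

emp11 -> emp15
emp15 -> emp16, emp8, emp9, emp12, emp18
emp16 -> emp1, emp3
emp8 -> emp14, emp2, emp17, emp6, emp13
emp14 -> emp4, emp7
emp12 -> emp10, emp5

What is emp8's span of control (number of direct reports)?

emp8 directly manages emp14, emp2, emp17, emp6, emp13. That is 5 direct reports.

5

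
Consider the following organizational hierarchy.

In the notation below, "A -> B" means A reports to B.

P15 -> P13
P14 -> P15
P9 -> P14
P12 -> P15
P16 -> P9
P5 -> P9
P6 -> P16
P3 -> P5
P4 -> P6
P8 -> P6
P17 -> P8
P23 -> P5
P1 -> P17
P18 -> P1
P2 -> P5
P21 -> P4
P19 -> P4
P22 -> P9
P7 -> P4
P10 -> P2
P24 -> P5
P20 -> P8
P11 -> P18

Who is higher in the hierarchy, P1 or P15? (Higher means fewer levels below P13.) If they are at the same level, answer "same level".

P1 is 8 levels below P13; P15 is 1. P15 is higher.

P15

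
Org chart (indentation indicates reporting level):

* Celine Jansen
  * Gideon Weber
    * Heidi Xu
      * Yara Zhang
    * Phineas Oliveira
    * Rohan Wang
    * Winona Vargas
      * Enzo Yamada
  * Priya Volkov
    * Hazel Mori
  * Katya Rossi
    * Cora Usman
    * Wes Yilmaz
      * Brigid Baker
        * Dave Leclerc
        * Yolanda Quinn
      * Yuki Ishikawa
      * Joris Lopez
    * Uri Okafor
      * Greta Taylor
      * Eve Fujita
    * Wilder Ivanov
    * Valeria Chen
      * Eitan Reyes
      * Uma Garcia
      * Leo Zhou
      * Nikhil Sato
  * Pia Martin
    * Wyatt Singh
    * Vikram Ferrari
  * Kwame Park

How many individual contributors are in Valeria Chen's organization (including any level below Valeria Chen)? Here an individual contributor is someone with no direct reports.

The people in Valeria Chen's organization with no one reporting to them are Nikhil Sato, Leo Zhou, Uma Garcia, Eitan Reyes. That is 4.

4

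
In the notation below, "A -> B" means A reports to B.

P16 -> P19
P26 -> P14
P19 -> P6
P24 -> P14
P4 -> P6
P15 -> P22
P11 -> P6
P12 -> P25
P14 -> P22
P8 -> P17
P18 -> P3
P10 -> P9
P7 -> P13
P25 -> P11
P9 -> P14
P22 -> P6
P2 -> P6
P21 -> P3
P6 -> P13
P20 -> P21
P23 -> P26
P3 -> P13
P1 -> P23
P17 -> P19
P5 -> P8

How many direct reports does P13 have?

3

P13 directly manages P6, P3, P7. That is 3 direct reports.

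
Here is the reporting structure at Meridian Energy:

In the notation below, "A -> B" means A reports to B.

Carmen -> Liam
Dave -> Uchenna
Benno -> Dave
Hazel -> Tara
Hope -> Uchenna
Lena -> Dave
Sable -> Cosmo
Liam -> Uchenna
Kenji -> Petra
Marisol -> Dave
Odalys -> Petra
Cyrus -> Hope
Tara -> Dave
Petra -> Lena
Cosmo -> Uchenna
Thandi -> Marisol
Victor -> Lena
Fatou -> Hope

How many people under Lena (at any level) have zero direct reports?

The people in Lena's organization with no one reporting to them are Victor, Odalys, Kenji. That is 3.

3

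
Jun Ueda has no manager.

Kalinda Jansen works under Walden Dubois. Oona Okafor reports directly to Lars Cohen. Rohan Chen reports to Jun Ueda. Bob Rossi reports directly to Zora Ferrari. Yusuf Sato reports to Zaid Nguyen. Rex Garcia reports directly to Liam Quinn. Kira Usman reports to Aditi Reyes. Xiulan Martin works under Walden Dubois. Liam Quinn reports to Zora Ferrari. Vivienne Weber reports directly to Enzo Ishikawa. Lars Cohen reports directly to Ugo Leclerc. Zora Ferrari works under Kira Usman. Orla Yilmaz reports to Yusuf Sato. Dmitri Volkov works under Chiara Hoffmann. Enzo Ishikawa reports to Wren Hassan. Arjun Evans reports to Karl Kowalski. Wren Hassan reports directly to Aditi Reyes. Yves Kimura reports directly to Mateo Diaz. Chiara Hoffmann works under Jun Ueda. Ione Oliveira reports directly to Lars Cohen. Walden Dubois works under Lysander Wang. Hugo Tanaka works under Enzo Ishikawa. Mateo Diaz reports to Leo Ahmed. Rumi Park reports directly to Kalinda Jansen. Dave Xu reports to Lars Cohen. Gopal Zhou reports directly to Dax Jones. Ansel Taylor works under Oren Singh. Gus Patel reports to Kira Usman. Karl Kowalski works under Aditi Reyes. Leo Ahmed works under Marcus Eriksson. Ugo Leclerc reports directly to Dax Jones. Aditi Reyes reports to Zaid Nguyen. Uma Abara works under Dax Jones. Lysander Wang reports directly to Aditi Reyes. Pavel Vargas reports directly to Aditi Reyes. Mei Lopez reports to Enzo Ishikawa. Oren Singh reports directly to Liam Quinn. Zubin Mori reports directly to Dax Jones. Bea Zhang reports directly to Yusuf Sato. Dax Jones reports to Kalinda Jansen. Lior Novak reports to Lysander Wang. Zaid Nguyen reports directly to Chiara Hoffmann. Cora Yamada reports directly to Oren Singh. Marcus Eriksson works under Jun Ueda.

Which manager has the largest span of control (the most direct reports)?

Aditi Reyes

Direct-report counts: Jun Ueda has 3; Marcus Eriksson has 1; Leo Ahmed has 1; Mateo Diaz has 1; Chiara Hoffmann has 2; Zaid Nguyen has 2; Yusuf Sato has 2; Aditi Reyes has 5; Karl Kowalski has 1; Wren Hassan has 1; Enzo Ishikawa has 3; Lysander Wang has 2; Walden Dubois has 2; Kalinda Jansen has 2; Dax Jones has 4; Ugo Leclerc has 1; Lars Cohen has 3; Kira Usman has 2; Zora Ferrari has 2; Liam Quinn has 2; Oren Singh has 2. The largest is 5, held by Aditi Reyes.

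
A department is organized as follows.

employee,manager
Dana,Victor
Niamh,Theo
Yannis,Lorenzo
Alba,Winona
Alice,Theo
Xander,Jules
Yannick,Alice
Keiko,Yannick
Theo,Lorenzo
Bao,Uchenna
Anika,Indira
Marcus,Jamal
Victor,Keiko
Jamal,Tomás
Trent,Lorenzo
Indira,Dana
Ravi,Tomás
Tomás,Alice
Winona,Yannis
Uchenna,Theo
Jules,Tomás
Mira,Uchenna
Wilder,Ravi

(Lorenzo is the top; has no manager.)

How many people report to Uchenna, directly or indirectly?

2

Uchenna directly manages Mira, Bao. Mira has no reports. Bao has no reports. So Uchenna's organization is 2 direct reports plus everyone under them: 1 + 1 = 2.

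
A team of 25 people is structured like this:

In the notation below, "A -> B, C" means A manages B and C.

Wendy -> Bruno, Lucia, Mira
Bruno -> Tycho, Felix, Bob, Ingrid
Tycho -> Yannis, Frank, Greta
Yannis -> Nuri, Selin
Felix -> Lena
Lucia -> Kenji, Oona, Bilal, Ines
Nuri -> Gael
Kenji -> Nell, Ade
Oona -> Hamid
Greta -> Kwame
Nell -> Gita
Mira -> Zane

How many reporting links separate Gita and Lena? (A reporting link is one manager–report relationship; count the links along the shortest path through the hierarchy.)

7

Gita is 4 levels below Wendy, and Lena is 3 levels below Wendy (their lowest common manager). The shortest path runs up from Gita to Wendy and back down to Lena: 4 + 3 = 7 links.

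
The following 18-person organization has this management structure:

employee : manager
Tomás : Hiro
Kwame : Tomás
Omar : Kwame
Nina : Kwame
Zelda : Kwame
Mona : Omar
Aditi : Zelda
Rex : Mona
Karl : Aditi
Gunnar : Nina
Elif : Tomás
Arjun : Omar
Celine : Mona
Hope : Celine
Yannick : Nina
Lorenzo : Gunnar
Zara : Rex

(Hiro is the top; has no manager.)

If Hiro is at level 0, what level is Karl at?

5

Chain from Karl up to Hiro: Karl → Aditi → Zelda → Kwame → Tomás → Hiro. That is 5 steps up, so Karl is 5 levels below Hiro.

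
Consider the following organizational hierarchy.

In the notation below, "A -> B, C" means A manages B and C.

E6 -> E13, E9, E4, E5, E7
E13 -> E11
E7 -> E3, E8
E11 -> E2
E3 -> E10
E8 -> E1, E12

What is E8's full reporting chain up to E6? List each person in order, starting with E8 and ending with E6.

E8 -> E7 -> E6

E8 reports to E7. E7 reports to E6. E6 is at the top.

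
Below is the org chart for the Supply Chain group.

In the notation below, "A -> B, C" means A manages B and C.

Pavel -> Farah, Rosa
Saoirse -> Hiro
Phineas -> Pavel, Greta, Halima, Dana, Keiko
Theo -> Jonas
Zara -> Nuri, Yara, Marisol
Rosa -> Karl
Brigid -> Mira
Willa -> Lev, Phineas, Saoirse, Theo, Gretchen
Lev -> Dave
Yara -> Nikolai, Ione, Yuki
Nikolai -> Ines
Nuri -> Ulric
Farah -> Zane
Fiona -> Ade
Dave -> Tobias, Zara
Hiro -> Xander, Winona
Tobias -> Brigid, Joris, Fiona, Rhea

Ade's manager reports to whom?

Ade reports to Fiona, and Fiona reports to Tobias. So Ade's skip-level manager is Tobias.

Tobias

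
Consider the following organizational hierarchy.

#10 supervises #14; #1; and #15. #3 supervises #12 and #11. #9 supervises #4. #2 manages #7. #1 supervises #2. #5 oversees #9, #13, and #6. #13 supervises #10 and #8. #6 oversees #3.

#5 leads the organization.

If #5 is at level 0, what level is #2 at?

Chain from #2 up to #5: #2 → #1 → #10 → #13 → #5. That is 4 steps up, so #2 is 4 levels below #5.

4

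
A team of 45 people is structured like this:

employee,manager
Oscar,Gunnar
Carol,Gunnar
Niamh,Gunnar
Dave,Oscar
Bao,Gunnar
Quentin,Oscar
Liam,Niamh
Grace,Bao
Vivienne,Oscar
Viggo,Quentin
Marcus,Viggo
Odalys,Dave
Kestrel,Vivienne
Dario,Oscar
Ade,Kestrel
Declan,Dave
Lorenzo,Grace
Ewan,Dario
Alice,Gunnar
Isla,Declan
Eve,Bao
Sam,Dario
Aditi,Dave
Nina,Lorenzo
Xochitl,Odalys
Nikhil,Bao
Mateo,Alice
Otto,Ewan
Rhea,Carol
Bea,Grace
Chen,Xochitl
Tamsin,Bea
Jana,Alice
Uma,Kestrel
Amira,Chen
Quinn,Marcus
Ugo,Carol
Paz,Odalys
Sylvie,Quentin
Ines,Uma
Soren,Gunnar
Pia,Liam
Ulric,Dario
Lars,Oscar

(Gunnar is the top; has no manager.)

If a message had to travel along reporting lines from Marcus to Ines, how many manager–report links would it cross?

7

Marcus is 3 levels below Oscar, and Ines is 4 levels below Oscar (their lowest common manager). The shortest path runs up from Marcus to Oscar and back down to Ines: 3 + 4 = 7 links.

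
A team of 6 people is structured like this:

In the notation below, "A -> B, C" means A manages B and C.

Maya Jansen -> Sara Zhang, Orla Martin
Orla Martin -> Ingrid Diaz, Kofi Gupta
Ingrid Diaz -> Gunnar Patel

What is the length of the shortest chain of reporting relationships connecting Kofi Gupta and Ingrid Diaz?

Kofi Gupta is 1 level below Orla Martin, and Ingrid Diaz is 1 level below Orla Martin (their lowest common manager). The shortest path runs up from Kofi Gupta to Orla Martin and back down to Ingrid Diaz: 1 + 1 = 2 links.

2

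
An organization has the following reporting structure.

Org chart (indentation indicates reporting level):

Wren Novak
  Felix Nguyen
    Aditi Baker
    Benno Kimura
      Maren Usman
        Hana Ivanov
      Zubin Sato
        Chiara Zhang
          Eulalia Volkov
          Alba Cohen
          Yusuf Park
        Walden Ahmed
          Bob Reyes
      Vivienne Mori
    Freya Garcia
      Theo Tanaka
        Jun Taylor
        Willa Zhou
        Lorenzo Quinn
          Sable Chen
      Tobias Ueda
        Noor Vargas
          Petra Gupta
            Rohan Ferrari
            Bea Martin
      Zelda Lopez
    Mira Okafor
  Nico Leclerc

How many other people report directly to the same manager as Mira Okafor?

Mira Okafor reports to Felix Nguyen. Felix Nguyen's other direct reports are Aditi Baker, Benno Kimura, Freya Garcia — 3 peers.

3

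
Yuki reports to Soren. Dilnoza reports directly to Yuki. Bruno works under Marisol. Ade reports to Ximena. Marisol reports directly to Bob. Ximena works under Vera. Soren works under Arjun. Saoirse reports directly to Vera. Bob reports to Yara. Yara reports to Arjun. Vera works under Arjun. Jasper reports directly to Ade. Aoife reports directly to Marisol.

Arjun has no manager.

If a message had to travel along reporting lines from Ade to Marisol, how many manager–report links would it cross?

Ade is 3 levels below Arjun, and Marisol is 3 levels below Arjun (their lowest common manager). The shortest path runs up from Ade to Arjun and back down to Marisol: 3 + 3 = 6 links.

6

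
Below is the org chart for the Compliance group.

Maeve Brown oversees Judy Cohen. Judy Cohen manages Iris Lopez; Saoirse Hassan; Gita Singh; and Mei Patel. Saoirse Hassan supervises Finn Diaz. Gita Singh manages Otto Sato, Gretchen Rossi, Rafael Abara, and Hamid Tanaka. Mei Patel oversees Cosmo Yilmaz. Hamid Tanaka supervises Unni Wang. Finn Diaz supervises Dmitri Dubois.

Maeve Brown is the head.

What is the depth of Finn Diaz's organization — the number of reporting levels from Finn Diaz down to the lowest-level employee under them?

The longest chain under Finn Diaz runs Finn Diaz → Dmitri Dubois, which is 1 level below Finn Diaz.

1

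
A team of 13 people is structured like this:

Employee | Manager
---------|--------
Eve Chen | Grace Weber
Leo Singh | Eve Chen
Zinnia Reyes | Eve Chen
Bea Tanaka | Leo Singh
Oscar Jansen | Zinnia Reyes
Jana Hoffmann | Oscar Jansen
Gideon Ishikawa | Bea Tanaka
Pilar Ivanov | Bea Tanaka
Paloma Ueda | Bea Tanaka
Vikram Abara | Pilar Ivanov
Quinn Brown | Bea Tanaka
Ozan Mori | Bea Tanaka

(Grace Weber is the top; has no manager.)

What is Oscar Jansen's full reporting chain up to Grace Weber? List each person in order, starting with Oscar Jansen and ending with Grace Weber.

Oscar Jansen -> Zinnia Reyes -> Eve Chen -> Grace Weber

Oscar Jansen reports to Zinnia Reyes. Zinnia Reyes reports to Eve Chen. Eve Chen reports to Grace Weber. Grace Weber is at the top.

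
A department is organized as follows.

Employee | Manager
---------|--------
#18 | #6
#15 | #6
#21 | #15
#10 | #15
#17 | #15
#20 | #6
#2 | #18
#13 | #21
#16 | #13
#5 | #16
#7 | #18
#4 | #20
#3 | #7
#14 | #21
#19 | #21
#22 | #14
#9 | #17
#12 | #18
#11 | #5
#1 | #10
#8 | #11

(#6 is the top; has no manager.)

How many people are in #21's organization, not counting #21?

8

#21 directly manages #13, #14, #19. Under #13: #16, #5, #11, #8 (4). Under #14: #22 (1). #19 has no reports. So #21's organization is 3 direct reports plus everyone under them: 5 + 2 + 1 = 8.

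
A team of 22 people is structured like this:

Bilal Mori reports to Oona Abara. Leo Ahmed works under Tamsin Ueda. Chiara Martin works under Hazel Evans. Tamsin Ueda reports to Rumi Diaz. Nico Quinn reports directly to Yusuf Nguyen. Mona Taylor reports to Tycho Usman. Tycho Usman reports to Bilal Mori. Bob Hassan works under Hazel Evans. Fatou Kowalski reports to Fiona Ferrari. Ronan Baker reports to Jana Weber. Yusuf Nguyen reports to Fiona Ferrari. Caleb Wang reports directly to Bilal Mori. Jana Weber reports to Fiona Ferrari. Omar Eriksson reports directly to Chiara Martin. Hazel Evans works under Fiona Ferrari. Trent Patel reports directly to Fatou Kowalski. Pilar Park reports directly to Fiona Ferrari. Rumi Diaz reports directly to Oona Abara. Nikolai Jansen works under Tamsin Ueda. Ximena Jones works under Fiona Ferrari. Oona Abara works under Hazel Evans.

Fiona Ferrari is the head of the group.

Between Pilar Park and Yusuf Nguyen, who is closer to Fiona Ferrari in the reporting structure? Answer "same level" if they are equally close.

same level

Both Pilar Park and Yusuf Nguyen are 1 level below Fiona Ferrari.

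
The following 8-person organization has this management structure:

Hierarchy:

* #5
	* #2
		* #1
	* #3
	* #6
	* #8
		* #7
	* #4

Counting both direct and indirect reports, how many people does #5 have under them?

#5 directly manages #2, #3, #6, #8, #4. Under #2: #1 (1). #3 has no reports. #6 has no reports. Under #8: #7 (1). #4 has no reports. So #5's organization is 5 direct reports plus everyone under them: 2 + 1 + 1 + 2 + 1 = 7.

7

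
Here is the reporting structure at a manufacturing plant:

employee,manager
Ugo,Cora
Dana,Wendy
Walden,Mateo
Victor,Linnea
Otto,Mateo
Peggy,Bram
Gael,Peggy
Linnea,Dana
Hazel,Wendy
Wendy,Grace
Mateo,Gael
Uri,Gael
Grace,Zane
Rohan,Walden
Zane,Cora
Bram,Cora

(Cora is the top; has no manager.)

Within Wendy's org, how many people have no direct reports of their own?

The people in Wendy's organization with no one reporting to them are Hazel, Victor. That is 2.

2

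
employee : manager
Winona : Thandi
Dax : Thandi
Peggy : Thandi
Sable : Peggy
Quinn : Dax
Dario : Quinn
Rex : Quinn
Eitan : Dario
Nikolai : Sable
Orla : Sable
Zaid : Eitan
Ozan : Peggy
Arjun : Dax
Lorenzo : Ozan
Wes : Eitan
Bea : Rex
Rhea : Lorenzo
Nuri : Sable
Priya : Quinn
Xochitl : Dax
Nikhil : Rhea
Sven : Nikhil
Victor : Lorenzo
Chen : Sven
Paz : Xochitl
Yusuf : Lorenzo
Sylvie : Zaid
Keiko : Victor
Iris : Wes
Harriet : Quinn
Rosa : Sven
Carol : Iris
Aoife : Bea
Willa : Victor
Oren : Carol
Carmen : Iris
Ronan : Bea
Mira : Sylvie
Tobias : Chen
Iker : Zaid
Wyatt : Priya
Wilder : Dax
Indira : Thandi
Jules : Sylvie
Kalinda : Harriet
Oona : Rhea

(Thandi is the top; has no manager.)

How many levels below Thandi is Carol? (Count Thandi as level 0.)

7

Chain from Carol up to Thandi: Carol → Iris → Wes → Eitan → Dario → Quinn → Dax → Thandi. That is 7 steps up, so Carol is 7 levels below Thandi.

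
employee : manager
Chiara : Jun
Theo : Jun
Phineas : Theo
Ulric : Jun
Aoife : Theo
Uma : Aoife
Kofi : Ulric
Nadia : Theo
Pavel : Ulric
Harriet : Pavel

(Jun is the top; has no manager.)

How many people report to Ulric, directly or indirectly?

Ulric directly manages Kofi, Pavel. Kofi has no reports. Under Pavel: Harriet (1). So Ulric's organization is 2 direct reports plus everyone under them: 1 + 2 = 3.

3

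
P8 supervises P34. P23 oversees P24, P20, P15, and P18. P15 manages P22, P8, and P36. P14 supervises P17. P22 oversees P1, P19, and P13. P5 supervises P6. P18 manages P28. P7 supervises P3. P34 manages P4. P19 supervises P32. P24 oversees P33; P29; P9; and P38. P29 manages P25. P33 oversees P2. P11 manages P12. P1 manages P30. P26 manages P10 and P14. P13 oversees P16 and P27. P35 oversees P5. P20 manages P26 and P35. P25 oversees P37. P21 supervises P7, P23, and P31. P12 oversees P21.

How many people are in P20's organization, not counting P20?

7

P20 directly manages P26, P35. Under P26: P10, P14, P17 (3). Under P35: P5, P6 (2). So P20's organization is 2 direct reports plus everyone under them: 4 + 3 = 7.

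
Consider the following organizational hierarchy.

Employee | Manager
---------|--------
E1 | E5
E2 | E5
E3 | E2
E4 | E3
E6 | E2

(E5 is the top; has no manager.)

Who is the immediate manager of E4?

E3

E4 reports directly to E3.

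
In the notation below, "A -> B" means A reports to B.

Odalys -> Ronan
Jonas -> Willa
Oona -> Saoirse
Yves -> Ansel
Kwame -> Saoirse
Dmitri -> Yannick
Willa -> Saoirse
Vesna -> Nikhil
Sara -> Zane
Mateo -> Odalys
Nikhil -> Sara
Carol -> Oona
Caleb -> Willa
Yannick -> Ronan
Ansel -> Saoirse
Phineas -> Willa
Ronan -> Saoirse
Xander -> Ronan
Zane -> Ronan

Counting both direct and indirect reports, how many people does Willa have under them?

3

Willa directly manages Phineas, Jonas, Caleb. Phineas has no reports. Jonas has no reports. Caleb has no reports. So Willa's organization is 3 direct reports plus everyone under them: 1 + 1 + 1 = 3.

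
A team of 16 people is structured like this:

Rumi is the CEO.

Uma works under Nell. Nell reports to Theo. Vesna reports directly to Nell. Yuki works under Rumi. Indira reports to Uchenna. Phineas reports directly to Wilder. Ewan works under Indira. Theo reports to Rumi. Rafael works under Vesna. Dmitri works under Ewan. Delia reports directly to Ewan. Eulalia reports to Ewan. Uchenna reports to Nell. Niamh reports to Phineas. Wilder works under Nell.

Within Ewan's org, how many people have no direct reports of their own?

3

The people in Ewan's organization with no one reporting to them are Dmitri, Delia, Eulalia. That is 3.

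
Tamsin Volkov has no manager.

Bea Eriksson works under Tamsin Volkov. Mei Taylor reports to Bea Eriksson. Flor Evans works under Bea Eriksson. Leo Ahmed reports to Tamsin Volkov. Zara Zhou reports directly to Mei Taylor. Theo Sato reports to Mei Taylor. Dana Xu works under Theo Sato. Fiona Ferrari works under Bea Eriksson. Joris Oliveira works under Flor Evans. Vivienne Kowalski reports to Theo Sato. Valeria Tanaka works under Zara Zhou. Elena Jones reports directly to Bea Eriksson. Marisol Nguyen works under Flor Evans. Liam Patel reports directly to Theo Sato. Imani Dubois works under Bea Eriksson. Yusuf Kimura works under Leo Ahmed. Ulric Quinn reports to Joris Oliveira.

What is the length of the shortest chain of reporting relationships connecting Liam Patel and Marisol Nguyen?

Liam Patel is 3 levels below Bea Eriksson, and Marisol Nguyen is 2 levels below Bea Eriksson (their lowest common manager). The shortest path runs up from Liam Patel to Bea Eriksson and back down to Marisol Nguyen: 3 + 2 = 5 links.

5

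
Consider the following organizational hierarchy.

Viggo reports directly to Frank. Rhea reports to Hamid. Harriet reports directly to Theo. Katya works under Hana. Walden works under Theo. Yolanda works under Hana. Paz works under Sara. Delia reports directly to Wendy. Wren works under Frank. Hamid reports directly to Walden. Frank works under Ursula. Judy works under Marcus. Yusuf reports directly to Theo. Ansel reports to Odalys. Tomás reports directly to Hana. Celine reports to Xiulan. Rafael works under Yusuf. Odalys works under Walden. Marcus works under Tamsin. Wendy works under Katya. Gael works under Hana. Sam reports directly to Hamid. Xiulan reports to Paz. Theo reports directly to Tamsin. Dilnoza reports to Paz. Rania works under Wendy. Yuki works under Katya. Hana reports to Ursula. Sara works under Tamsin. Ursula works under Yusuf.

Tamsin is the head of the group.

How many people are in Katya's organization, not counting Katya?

Katya directly manages Wendy, Yuki. Under Wendy: Delia, Rania (2). Yuki has no reports. So Katya's organization is 2 direct reports plus everyone under them: 3 + 1 = 4.

4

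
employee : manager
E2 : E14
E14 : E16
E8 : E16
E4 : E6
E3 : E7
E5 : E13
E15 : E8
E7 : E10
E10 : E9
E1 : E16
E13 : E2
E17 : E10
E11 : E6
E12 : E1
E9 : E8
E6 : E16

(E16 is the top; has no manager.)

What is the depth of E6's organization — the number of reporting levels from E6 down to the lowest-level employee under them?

The longest chain under E6 runs E6 → E4, which is 1 level below E6.

1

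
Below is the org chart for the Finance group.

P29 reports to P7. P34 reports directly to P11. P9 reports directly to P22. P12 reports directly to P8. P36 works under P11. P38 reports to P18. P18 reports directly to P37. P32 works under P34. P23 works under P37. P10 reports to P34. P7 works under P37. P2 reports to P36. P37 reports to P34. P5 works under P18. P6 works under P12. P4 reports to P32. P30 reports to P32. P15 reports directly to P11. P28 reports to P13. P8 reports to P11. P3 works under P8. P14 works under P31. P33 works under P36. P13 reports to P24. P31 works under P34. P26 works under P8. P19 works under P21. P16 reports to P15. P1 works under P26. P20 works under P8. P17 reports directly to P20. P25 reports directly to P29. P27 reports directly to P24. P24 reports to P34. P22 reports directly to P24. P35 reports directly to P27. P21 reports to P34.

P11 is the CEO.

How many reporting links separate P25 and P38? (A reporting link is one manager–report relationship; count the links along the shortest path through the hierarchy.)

P25 is 3 levels below P37, and P38 is 2 levels below P37 (their lowest common manager). The shortest path runs up from P25 to P37 and back down to P38: 3 + 2 = 5 links.

5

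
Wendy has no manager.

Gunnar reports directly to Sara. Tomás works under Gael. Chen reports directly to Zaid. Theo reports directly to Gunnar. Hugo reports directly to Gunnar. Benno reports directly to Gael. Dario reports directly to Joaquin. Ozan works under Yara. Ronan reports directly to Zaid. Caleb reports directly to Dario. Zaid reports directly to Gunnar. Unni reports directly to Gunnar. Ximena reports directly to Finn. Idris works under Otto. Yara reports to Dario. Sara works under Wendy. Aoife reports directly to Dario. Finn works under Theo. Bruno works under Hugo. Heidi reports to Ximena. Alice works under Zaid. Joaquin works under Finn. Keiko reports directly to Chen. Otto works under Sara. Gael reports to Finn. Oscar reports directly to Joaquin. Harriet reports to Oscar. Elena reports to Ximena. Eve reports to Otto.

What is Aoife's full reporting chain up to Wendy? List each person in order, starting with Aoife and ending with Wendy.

Aoife -> Dario -> Joaquin -> Finn -> Theo -> Gunnar -> Sara -> Wendy

Aoife reports to Dario. Dario reports to Joaquin. Joaquin reports to Finn. Finn reports to Theo. Theo reports to Gunnar. Gunnar reports to Sara. Sara reports to Wendy. Wendy is at the top.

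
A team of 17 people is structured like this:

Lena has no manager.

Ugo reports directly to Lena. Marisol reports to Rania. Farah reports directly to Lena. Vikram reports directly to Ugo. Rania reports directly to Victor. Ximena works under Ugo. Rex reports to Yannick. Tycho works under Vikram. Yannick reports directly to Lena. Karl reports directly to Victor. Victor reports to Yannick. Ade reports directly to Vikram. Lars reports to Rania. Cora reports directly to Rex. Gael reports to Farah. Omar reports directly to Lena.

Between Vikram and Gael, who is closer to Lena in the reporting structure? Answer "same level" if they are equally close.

Both Vikram and Gael are 2 levels below Lena.

same level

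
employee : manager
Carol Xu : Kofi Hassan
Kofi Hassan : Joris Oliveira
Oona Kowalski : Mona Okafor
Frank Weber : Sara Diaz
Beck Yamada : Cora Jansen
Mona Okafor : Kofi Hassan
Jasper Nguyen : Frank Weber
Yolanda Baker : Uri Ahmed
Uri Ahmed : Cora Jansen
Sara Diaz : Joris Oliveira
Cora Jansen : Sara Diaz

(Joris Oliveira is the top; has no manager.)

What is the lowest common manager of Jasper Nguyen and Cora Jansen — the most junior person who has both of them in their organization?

Sara Diaz

Jasper Nguyen's chain of managers is Frank Weber, Sara Diaz, Joris Oliveira. Cora Jansen's chain of managers is Sara Diaz, Joris Oliveira. The first manager that appears in both chains is Sara Diaz.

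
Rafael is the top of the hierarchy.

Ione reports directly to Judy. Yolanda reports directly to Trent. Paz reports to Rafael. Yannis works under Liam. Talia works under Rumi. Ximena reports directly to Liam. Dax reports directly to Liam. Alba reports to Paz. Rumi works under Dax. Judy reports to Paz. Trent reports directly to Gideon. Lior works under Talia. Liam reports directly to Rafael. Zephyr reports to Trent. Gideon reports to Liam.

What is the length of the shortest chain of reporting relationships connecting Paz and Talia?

5

Paz is 1 level below Rafael, and Talia is 4 levels below Rafael (their lowest common manager). The shortest path runs up from Paz to Rafael and back down to Talia: 1 + 4 = 5 links.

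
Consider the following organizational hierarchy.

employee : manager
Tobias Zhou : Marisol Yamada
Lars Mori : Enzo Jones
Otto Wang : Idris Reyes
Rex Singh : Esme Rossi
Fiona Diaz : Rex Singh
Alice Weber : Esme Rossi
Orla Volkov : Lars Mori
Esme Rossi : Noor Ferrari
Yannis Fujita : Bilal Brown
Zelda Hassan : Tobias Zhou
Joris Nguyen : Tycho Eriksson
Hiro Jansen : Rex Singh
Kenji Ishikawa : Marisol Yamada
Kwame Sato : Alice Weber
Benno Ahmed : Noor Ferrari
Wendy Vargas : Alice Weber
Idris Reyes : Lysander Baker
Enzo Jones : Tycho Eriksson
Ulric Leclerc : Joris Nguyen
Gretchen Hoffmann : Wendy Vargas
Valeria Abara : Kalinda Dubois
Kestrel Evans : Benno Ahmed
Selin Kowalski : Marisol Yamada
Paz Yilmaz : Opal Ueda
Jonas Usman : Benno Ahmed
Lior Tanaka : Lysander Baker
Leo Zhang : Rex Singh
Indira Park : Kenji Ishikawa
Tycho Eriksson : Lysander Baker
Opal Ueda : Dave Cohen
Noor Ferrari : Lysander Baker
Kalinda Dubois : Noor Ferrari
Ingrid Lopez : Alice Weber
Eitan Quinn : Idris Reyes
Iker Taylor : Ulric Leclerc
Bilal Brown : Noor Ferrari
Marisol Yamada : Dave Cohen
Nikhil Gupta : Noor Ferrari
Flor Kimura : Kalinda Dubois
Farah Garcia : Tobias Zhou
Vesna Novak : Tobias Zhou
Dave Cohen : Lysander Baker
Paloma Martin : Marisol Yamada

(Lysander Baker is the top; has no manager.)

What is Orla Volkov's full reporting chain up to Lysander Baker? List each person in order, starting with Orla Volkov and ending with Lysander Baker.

Orla Volkov reports to Lars Mori. Lars Mori reports to Enzo Jones. Enzo Jones reports to Tycho Eriksson. Tycho Eriksson reports to Lysander Baker. Lysander Baker is at the top.

Orla Volkov -> Lars Mori -> Enzo Jones -> Tycho Eriksson -> Lysander Baker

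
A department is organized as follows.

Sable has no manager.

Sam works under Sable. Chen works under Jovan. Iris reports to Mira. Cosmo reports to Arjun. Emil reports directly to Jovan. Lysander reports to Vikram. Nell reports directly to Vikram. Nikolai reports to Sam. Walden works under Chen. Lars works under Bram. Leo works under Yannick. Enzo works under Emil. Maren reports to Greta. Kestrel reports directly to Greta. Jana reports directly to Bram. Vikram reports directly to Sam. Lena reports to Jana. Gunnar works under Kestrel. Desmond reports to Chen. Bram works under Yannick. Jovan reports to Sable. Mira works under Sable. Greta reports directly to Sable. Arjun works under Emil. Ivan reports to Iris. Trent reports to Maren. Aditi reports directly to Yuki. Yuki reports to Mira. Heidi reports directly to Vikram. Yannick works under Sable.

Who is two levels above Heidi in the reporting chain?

Heidi reports to Vikram, and Vikram reports to Sam. So Heidi's skip-level manager is Sam.

Sam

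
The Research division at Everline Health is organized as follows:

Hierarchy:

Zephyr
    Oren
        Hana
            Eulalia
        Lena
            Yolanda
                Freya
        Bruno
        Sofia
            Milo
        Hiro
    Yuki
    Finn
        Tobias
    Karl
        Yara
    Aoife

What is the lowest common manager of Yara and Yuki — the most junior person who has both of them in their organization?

Zephyr

Yara's chain of managers is Karl, Zephyr. Yuki's chain of managers is Zephyr. The first manager that appears in both chains is Zephyr.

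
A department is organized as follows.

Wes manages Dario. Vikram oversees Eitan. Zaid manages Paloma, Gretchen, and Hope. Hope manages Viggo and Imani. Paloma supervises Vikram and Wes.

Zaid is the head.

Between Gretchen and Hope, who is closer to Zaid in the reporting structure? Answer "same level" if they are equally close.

Both Gretchen and Hope are 1 level below Zaid.

same level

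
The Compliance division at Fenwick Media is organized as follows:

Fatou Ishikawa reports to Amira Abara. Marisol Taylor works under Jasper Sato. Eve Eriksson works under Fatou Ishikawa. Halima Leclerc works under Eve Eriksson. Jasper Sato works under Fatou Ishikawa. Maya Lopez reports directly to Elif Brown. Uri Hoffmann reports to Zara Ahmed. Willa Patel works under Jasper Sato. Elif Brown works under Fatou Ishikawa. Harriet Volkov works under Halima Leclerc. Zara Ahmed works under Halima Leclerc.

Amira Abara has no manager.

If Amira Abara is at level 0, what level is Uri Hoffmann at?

Chain from Uri Hoffmann up to Amira Abara: Uri Hoffmann → Zara Ahmed → Halima Leclerc → Eve Eriksson → Fatou Ishikawa → Amira Abara. That is 5 steps up, so Uri Hoffmann is 5 levels below Amira Abara.

5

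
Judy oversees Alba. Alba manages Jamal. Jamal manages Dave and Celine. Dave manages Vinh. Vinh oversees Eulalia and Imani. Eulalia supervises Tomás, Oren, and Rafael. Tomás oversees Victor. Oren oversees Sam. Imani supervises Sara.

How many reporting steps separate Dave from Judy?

3

Chain from Dave up to Judy: Dave → Jamal → Alba → Judy. That is 3 steps up, so Dave is 3 levels below Judy.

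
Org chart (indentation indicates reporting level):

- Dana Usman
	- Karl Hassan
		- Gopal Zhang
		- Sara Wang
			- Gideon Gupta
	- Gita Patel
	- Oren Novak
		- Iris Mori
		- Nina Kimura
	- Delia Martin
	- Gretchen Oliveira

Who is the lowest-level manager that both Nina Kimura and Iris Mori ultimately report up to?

Nina Kimura's chain of managers is Oren Novak, Dana Usman. Iris Mori's chain of managers is Oren Novak, Dana Usman. The first manager that appears in both chains is Oren Novak.

Oren Novak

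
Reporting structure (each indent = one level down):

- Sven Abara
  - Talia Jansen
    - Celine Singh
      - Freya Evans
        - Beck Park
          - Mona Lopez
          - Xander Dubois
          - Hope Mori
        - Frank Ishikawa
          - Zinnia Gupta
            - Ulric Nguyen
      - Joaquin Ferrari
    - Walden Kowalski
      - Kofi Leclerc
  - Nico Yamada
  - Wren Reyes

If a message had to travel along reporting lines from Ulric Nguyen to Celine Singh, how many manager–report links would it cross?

4

Ulric Nguyen is in Celine Singh's organization: the chain from Ulric Nguyen up to Celine Singh is Ulric Nguyen → Zinnia Gupta → Frank Ishikawa → Freya Evans → Celine Singh, which is 4 links.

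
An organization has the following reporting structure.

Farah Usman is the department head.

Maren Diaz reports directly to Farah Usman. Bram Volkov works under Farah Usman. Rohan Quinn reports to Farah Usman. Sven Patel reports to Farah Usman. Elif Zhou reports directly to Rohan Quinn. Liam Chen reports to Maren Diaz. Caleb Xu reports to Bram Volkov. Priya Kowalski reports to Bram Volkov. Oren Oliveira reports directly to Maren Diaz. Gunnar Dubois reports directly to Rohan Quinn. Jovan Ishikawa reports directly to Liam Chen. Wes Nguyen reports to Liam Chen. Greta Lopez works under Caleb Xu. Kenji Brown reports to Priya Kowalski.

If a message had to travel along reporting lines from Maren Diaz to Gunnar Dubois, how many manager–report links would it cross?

3

Maren Diaz is 1 level below Farah Usman, and Gunnar Dubois is 2 levels below Farah Usman (their lowest common manager). The shortest path runs up from Maren Diaz to Farah Usman and back down to Gunnar Dubois: 1 + 2 = 3 links.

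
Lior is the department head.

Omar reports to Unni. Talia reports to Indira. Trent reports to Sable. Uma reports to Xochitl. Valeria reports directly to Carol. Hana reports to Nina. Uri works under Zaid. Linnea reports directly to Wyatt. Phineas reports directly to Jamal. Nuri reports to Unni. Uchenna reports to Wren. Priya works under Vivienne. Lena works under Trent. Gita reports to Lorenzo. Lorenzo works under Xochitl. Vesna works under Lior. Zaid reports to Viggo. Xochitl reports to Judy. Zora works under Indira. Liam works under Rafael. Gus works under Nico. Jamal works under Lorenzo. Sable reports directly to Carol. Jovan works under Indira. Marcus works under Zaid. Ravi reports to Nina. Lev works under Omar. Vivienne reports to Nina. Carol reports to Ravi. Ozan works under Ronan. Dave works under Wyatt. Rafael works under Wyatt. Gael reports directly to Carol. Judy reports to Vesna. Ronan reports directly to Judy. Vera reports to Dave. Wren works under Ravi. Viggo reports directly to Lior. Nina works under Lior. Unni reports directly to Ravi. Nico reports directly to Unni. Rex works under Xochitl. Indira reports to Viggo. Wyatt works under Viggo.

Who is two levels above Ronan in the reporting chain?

Ronan reports to Judy, and Judy reports to Vesna. So Ronan's skip-level manager is Vesna.

Vesna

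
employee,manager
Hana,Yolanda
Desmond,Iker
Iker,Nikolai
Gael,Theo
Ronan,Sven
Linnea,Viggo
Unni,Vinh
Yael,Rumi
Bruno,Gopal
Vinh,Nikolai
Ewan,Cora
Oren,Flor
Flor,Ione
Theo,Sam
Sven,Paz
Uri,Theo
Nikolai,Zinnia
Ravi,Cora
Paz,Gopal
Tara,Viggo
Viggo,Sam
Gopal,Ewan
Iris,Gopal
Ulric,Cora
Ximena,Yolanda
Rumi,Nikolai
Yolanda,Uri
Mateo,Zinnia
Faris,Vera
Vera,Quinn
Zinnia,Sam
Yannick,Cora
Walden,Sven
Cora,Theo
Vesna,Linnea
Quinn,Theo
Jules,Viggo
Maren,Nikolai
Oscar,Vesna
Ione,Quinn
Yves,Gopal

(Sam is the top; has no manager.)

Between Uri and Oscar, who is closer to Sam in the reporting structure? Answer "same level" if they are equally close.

Uri is 2 levels below Sam; Oscar is 4. Uri is higher.

Uri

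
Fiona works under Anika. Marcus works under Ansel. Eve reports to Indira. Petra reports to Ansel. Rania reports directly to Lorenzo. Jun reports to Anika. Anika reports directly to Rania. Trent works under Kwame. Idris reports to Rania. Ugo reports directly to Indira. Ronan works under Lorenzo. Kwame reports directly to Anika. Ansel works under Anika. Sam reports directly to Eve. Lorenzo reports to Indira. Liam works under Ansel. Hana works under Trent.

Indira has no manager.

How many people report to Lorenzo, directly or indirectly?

13

Lorenzo directly manages Rania, Ronan. Under Rania: Idris, Anika, Jun, Ansel, Marcus, Liam, Petra, Kwame, Trent, Hana, Fiona (11). Ronan has no reports. So Lorenzo's organization is 2 direct reports plus everyone under them: 12 + 1 = 13.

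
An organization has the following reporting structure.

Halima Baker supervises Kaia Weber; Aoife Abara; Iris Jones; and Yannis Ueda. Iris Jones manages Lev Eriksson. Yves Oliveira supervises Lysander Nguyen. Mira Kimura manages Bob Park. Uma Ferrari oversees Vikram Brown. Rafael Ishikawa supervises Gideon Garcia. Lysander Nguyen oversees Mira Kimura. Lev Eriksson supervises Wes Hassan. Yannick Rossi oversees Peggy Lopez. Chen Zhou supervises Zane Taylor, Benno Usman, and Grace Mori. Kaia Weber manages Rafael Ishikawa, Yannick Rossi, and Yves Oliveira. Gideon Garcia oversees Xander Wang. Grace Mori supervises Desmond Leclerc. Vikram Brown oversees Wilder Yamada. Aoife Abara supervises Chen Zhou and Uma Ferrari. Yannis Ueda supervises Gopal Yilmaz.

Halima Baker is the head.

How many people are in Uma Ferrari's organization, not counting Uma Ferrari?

Uma Ferrari directly manages Vikram Brown. Under Vikram Brown: Wilder Yamada (1). That's 2 in total.

2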